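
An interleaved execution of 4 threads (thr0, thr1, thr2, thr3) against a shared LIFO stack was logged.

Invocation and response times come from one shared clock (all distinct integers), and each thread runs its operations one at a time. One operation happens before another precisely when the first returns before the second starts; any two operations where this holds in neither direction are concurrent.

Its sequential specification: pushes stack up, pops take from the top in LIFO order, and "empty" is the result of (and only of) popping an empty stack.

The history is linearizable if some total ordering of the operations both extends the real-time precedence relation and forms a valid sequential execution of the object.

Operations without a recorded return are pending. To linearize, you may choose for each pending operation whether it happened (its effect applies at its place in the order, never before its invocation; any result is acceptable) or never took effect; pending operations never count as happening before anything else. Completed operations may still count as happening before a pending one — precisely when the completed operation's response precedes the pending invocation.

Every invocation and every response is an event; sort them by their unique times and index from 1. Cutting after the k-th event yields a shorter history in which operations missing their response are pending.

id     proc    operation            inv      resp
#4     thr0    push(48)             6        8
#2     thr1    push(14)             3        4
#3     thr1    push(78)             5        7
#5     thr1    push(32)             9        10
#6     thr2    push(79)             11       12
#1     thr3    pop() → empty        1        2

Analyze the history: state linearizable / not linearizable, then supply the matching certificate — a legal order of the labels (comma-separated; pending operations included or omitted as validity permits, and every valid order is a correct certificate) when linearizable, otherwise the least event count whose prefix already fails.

linearizable — witness: #1, #2, #3, #4, #5, #6

1. #1 pop() → empty, leaving stack <>
2. #2 push(14), leaving stack <14>
3. #3 push(78), leaving stack <14,78>
4. #4 push(48), leaving stack <14,78,48>
5. #5 push(32), leaving stack <14,78,48,32>
6. #6 push(79), leaving stack <14,78,48,32,79>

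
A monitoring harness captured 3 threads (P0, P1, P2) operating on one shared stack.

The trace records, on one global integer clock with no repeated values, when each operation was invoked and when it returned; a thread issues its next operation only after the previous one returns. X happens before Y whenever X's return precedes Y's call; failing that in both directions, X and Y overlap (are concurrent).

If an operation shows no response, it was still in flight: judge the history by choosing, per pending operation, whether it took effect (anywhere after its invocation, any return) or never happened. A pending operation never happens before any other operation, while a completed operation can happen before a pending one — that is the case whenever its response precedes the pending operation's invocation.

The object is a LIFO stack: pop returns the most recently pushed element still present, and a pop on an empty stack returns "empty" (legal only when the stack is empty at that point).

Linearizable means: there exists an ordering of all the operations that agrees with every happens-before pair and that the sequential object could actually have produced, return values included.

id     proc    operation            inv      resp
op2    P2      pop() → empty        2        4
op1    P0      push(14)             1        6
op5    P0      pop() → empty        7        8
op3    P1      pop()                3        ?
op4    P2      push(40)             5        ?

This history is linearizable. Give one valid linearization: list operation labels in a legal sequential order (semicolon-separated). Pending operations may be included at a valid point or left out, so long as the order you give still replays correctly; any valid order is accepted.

op1; op3; op2; op5

1. op1 push(14), leaving stack <14>
2. op3 pop() (pending, included), leaving stack <>
3. op2 pop() → empty, leaving stack <>
4. op5 pop() → empty, leaving stack <>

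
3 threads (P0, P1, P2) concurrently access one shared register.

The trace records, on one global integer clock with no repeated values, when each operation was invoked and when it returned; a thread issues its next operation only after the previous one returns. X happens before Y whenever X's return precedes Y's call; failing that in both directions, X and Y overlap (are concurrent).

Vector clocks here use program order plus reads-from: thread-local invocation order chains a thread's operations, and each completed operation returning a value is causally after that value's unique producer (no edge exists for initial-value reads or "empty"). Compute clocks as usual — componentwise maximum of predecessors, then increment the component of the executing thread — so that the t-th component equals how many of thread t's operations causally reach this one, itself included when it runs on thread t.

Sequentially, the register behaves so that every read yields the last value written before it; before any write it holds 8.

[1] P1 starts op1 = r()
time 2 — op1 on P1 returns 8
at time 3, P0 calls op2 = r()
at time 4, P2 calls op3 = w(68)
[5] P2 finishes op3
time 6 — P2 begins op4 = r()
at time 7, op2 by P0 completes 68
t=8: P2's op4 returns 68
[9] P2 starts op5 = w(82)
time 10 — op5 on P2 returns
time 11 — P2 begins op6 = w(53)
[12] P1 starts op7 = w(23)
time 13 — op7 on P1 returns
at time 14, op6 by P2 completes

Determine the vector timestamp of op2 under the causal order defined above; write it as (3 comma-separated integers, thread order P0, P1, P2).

VC(op3, invoked at 4): no causal predecessors; +1 on P2 → (0, 0, 1)
VC(op1, invoked at 1): no causal predecessors; +1 on P1 → (0, 1, 0)
from VC(op3)=(0, 0, 1), op4 (invoked 6) maxes components and bumps P2 → (0, 0, 2)
from VC(op1)=(0, 1, 0), op7 (invoked 12) maxes components and bumps P1 → (0, 2, 0)
from VC(op3)=(0, 0, 1), op2 (invoked 3) maxes components and bumps P0 → (1, 0, 1)
from VC(op4)=(0, 0, 2), op5 (invoked 9) maxes components and bumps P2 → (0, 0, 3)
from VC(op5)=(0, 0, 3), op6 (invoked 11) maxes components and bumps P2 → (0, 0, 4)
target: VC(op2) = (1, 0, 1)

(1, 0, 1)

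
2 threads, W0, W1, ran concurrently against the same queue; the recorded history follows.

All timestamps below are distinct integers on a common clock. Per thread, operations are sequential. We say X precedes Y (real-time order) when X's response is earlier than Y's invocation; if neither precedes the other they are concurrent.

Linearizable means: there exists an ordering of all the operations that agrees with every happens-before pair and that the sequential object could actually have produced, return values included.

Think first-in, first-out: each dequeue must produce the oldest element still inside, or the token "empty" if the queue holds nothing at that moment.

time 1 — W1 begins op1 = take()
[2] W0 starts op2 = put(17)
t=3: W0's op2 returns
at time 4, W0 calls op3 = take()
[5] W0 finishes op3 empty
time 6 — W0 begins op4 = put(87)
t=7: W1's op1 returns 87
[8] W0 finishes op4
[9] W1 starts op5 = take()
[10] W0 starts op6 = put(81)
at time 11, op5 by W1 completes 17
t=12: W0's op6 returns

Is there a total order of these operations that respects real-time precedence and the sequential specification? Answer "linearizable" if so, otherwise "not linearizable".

not linearizable

already the first 7 events (up to op1's response at time 7) admit no linearization; the first 6 still do
every one of the 3 real-time-consistent orders over 3 completed queue ops fails the sequential spec
include/drop combinations of the 1 pending operation (op4) were all tried; none helps
take op1, op2, op3 (pending dropped): step 1 already fails, because op1 take() → 87 cannot occur there
take op2, op1, op3 (pending dropped): step 2 already fails, because op1 take() → 87 cannot occur there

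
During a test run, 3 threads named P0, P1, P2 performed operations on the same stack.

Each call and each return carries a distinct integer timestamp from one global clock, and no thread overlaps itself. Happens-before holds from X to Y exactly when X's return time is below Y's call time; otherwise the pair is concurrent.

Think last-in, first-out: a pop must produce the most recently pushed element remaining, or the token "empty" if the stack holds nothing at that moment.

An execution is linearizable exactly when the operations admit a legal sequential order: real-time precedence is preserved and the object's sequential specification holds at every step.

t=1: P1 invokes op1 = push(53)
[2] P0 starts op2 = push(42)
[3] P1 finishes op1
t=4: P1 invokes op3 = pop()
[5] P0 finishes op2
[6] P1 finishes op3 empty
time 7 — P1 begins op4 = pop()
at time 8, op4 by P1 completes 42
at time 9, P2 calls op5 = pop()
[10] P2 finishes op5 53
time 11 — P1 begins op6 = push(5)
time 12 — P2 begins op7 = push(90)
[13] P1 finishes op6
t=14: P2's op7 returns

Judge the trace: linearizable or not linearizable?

through event 5 a valid linearization exists; event 6 (op3 responding at time 6) ends that
real-time-consistent orders of the 3 completed operations: 3 — all fail the stack replay
for example op1, op2, op3 fails at step 3: op3 pop() → empty is not legal there
for example op1, op3, op2 fails at step 2: op3 pop() → empty is not legal there

not linearizable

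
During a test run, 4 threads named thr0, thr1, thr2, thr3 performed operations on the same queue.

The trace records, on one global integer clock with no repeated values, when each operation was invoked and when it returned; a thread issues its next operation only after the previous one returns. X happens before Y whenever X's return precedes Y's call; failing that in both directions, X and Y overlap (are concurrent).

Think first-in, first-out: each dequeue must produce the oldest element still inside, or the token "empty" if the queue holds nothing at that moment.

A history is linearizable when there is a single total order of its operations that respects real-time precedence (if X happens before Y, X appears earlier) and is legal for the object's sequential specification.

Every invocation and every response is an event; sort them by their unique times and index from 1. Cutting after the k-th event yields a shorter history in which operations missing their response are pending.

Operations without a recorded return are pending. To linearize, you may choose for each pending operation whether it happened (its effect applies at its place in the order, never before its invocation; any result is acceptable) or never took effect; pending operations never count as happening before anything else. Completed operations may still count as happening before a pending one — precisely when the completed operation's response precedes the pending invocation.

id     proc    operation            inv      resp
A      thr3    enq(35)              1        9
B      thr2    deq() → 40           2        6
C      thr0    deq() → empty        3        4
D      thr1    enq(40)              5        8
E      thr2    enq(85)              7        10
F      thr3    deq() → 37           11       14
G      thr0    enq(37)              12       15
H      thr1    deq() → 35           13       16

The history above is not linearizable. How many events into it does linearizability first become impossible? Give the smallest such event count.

14

a valid linearization of events 1..13 exists, for instance C, D, A, B, E:
after step 1 (C deq() → empty): queue <>
after step 2 (D enq(40)): queue <40>
after step 3 (A enq(35)): queue <40,35>
after step 4 (B deq() → 40): queue <35>
after step 5 (E enq(85)): queue <35,85>
at event 14 (F's time-14 response) nothing linearizes any more
no escape via the 2 pending operations (G, H): every completion choice fails
sample order A, B, C, D, E, F (pending dropped) stalls at step 2 — B deq() → 40 has no legal effect
sample order A, B, C, E, D, F (pending dropped) stalls at step 2 — B deq() → 40 has no legal effect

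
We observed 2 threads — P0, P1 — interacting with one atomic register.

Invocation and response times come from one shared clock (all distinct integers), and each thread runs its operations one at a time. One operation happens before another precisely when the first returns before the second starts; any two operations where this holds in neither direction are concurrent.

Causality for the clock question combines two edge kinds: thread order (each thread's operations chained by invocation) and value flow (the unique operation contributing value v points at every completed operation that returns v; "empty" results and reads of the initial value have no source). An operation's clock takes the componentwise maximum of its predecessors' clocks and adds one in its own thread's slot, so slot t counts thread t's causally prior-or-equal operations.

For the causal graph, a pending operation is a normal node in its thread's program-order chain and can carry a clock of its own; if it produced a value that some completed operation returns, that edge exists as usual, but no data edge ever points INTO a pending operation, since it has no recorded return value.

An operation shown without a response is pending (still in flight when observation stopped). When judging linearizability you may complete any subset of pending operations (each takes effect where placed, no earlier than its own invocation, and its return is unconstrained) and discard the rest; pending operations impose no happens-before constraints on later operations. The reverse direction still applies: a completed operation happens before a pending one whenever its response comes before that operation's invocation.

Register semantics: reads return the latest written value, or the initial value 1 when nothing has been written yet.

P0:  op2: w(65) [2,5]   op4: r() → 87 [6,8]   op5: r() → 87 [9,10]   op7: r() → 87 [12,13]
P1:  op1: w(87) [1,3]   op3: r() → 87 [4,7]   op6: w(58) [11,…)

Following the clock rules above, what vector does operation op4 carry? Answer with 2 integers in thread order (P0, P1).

op1, invoked 1, has no incoming edges; only P1's bump applies → (0, 1)
op2, invoked 2, has no incoming edges; only P0's bump applies → (1, 0)
invoked at 4, op3 merges VC(op1)=(0, 1) and bumps P1's slot → (0, 2)
invoked at 11, op6 merges VC(op3)=(0, 2) and bumps P1's slot → (0, 3)
invoked at 6, op4 merges VC(op1)=(0, 1), VC(op2)=(1, 0) and bumps P0's slot → (2, 1)
invoked at 9, op5 merges VC(op1)=(0, 1), VC(op4)=(2, 1) and bumps P0's slot → (3, 1)
invoked at 12, op7 merges VC(op1)=(0, 1), VC(op5)=(3, 1) and bumps P0's slot → (4, 1)
target: VC(op4) = (2, 1)

(2, 1)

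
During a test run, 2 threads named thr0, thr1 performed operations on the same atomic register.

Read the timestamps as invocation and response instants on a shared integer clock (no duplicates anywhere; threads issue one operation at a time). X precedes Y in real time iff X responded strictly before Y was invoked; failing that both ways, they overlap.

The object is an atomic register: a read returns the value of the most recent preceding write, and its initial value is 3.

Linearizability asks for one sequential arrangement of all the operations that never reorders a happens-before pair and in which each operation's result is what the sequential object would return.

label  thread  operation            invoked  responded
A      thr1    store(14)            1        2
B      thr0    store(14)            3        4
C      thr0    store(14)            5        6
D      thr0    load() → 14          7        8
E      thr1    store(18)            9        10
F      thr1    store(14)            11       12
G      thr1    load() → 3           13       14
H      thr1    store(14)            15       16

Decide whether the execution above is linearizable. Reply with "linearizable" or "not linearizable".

already the first 14 events (up to G's response at time 14) admit no linearization; the first 13 still do
one real-time candidate order over the 7 completed operations — the atomic register replay rejects it
take A, B, C, D, E, F, G: step 7 already fails, because G load() → 3 cannot occur there

not linearizable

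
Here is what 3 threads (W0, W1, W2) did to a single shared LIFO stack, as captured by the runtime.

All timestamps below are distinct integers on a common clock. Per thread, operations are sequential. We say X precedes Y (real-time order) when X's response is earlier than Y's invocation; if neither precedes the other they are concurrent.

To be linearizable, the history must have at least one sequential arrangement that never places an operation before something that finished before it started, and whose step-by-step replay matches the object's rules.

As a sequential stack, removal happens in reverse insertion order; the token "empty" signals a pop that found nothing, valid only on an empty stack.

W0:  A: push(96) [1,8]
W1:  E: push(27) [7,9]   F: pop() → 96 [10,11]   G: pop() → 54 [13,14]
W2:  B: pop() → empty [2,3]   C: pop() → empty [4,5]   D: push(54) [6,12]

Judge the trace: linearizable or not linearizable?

a witness: B, C, E, A, F, D, G
1. B pop() → empty, leaving stack <>
2. C pop() → empty, leaving stack <>
3. E push(27), leaving stack <27>
4. A push(96), leaving stack <27,96>
5. F pop() → 96, leaving stack <27>
6. D push(54), leaving stack <27,54>
7. G pop() → 54, leaving stack <27>

linearizable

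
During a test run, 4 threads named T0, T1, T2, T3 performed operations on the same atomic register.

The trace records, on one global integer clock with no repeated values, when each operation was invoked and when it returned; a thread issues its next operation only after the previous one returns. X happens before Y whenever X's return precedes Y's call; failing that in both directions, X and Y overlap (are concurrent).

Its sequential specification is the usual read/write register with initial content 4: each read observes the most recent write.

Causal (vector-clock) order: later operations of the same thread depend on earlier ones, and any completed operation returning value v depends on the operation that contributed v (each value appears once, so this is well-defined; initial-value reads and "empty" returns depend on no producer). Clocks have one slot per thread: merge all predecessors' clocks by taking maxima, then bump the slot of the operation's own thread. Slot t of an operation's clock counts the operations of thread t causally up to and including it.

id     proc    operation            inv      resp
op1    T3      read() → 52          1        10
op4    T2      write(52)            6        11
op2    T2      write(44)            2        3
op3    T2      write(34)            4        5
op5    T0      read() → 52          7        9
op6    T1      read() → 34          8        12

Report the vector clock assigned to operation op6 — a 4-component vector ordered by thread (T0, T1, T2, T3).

VC(op2, invoked at 2): no causal predecessors; +1 on T2 → (0, 0, 1, 0)
invoked at 4, op3 merges VC(op2)=(0, 0, 1, 0) and bumps T2's slot → (0, 0, 2, 0)
invoked at 6, op4 merges VC(op3)=(0, 0, 2, 0) and bumps T2's slot → (0, 0, 3, 0)
invoked at 8, op6 merges VC(op3)=(0, 0, 2, 0) and bumps T1's slot → (0, 1, 2, 0)
invoked at 1, op1 merges VC(op4)=(0, 0, 3, 0) and bumps T3's slot → (0, 0, 3, 1)
invoked at 7, op5 merges VC(op4)=(0, 0, 3, 0) and bumps T0's slot → (1, 0, 3, 0)
target: VC(op6) = (0, 1, 2, 0)

(0, 1, 2, 0)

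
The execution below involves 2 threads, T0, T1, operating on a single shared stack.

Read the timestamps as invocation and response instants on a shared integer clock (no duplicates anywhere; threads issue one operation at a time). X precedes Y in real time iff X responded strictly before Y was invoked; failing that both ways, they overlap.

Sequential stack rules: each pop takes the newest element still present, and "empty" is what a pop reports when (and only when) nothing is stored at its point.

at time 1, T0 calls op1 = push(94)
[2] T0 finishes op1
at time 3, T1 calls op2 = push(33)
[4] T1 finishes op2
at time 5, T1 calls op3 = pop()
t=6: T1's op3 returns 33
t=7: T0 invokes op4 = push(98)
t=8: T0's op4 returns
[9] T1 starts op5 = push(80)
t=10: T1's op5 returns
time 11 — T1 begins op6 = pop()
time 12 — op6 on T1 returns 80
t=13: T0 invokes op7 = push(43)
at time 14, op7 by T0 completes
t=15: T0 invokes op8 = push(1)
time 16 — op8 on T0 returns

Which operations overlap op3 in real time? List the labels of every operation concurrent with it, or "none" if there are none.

none

op3 runs from 5 to 6; window-overlapping ops are concurrent
op1 [1,2]: before
op2 [3,4]: before
op4 [7,8]: after
op5 [9,10]: after
op6 [11,12]: after
op7 [13,14]: after
op8 [15,16]: after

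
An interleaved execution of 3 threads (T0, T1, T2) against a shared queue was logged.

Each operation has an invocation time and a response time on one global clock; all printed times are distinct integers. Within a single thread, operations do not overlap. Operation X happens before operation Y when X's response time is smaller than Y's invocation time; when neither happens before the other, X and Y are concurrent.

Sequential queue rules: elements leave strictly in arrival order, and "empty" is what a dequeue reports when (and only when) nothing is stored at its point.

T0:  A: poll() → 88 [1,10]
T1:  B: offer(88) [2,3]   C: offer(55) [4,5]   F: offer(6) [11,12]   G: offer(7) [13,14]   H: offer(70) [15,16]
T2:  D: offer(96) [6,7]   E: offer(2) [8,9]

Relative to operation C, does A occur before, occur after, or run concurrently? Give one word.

concurrent

A spans [1,10], C spans [4,5]
the intervals overlap in both directions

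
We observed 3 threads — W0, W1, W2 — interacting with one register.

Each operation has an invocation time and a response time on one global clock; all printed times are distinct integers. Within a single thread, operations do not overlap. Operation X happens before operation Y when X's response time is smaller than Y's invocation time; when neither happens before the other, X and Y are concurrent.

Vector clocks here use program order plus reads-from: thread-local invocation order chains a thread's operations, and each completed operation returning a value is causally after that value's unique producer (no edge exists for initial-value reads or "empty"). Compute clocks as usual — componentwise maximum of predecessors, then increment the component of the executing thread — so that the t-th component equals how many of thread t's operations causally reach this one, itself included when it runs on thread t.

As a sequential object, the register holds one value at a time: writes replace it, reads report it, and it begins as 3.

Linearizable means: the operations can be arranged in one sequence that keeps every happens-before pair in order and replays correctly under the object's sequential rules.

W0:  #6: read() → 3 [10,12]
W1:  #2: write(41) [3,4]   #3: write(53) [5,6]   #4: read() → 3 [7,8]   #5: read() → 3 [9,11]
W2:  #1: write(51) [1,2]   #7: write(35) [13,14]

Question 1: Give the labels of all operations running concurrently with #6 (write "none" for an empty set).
concurrent with #6 ([10,12]): every op whose interval crosses 10..12
#1 [1,2]: before
#2 [3,4]: before
#3 [5,6]: before
#4 [7,8]: before
#5 [9,11]: concurrent
#7 [13,14]: after

#5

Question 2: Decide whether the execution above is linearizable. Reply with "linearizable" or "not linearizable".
through event 7 a valid linearization exists; event 8 (#4 responding at time 8) ends that
exactly one order of the 4 completed ops respects real time; the register replay fails
sample order #1, #2, #3, #4 stalls at step 4 — #4 read() → 3 has no legal effect

not linearizable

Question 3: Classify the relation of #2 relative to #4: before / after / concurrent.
#2 spans [3,4], #4 spans [7,8]
resp(#2)=4 < inv(#4)=7

before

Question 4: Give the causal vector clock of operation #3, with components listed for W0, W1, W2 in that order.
VC(#1, invoked at 1): no causal predecessors; +1 on W2 → (0, 0, 1)
VC(#2, invoked at 3): no causal predecessors; +1 on W1 → (0, 1, 0)
VC(#6, invoked at 10): no causal predecessors; +1 on W0 → (1, 0, 0)
#7 (invocation 13): componentwise max over VC(#1)=(0, 0, 1), +1 at W2, giving (0, 0, 2)
#3 (invocation 5): componentwise max over VC(#2)=(0, 1, 0), +1 at W1, giving (0, 2, 0)
#4 (invocation 7): componentwise max over VC(#3)=(0, 2, 0), +1 at W1, giving (0, 3, 0)
#5 (invocation 9): componentwise max over VC(#4)=(0, 3, 0), +1 at W1, giving (0, 4, 0)
target: VC(#3) = (0, 2, 0)

(0, 2, 0)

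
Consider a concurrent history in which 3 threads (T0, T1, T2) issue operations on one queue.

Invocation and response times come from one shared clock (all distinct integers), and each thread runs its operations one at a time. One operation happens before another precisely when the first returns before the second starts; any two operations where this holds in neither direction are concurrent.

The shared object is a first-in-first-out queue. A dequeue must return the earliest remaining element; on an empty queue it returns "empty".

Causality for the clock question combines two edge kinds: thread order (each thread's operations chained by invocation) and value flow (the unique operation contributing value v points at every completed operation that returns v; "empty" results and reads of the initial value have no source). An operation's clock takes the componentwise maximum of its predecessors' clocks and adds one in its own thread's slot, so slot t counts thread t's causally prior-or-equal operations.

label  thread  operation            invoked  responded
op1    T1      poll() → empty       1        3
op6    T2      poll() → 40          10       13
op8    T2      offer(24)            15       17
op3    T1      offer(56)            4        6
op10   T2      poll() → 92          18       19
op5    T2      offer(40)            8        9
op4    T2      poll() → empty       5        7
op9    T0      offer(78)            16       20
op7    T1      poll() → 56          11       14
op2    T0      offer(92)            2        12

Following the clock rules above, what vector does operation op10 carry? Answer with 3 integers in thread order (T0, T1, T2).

no predecessors for op4 (invoked 5): T2 increments from zero → (0, 0, 1)
no predecessors for op1 (invoked 1): T1 increments from zero → (0, 1, 0)
no predecessors for op2 (invoked 2): T0 increments from zero → (1, 0, 0)
from VC(op4)=(0, 0, 1), op5 (invoked 8) maxes components and bumps T2 → (0, 0, 2)
from VC(op1)=(0, 1, 0), op3 (invoked 4) maxes components and bumps T1 → (0, 2, 0)
from VC(op2)=(1, 0, 0), op9 (invoked 16) maxes components and bumps T0 → (2, 0, 0)
from VC(op5)=(0, 0, 2), op6 (invoked 10) maxes components and bumps T2 → (0, 0, 3)
from VC(op3)=(0, 2, 0), op7 (invoked 11) maxes components and bumps T1 → (0, 3, 0)
from VC(op6)=(0, 0, 3), op8 (invoked 15) maxes components and bumps T2 → (0, 0, 4)
from VC(op2)=(1, 0, 0), VC(op8)=(0, 0, 4), op10 (invoked 18) maxes components and bumps T2 → (1, 0, 5)
target: VC(op10) = (1, 0, 5)

(1, 0, 5)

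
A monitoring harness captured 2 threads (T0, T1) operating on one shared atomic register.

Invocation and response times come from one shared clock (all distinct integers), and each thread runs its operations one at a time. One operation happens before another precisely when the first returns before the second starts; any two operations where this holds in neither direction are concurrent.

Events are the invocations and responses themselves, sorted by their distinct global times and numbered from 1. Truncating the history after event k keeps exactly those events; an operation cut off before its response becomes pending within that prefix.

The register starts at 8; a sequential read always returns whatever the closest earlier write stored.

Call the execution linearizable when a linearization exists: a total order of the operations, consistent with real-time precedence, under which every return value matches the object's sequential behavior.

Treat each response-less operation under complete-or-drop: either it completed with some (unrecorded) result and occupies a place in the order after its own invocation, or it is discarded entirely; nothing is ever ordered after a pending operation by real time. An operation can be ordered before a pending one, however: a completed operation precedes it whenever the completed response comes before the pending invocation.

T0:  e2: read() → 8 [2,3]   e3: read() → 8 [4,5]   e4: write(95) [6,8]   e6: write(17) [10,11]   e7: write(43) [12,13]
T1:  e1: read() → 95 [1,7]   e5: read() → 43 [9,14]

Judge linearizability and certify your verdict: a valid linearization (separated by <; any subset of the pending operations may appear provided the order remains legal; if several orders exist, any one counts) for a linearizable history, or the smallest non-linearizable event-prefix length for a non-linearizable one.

step 1: e2 read() → 8 — value 8
step 2: e3 read() → 8 — value 8
step 3: e4 write(95) — value 95
step 4: e1 read() → 95 — value 95
step 5: e6 write(17) — value 17
step 6: e7 write(43) — value 43
step 7: e5 read() → 43 — value 43

linearizable — witness: e2 < e3 < e4 < e1 < e6 < e7 < e5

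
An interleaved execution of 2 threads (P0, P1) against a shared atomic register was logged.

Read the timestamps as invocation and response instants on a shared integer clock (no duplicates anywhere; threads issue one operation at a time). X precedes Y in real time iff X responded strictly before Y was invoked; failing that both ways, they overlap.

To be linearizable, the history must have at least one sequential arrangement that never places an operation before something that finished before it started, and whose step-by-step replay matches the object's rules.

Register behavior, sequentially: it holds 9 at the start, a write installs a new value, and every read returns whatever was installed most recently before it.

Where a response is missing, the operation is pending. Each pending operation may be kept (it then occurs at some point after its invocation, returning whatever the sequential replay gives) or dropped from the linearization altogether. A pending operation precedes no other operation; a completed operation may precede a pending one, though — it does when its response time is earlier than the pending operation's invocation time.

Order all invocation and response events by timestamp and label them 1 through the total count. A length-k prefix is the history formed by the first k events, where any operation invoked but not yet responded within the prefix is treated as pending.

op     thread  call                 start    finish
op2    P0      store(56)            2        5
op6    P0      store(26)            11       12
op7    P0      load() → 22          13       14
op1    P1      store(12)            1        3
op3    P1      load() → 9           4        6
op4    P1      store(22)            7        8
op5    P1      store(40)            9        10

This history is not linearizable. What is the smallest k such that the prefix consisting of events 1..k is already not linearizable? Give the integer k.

a valid linearization of events 1..5 exists, for instance op1, op2:
step 1: op1 store(12) — value 12
step 2: op2 store(56) — value 56
at event 6 (op3's time-6 response) nothing linearizes any more
sample order op1, op2, op3 stalls at step 3 — op3 load() → 9 has no legal effect
sample order op1, op3, op2 stalls at step 2 — op3 load() → 9 has no legal effect

6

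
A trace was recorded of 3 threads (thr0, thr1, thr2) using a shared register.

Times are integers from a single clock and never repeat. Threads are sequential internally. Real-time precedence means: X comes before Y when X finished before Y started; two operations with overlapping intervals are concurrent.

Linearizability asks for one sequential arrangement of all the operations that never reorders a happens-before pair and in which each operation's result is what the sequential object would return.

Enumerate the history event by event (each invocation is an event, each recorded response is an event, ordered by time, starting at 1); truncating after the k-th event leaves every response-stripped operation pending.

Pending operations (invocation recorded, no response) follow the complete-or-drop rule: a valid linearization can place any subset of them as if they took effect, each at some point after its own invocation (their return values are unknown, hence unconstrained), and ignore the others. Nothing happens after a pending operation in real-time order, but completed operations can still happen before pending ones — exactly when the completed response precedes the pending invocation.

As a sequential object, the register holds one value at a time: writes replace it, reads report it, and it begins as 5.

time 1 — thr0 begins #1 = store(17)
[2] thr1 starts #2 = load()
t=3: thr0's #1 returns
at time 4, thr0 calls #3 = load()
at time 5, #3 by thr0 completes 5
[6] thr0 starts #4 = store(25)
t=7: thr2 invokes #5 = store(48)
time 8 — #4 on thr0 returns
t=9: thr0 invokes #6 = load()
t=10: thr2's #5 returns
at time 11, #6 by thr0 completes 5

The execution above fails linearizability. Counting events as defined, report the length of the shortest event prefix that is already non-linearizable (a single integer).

events 1..4 are linearizable; a witness order is #1:
1. #1 store(17), leaving value 17
adding event 5 (#3 responds at 5) leaves no legal real-time order
no escape via the 1 pending operation (#2): every completion choice fails
one such order, #1, #3 (pending dropped), breaks at step 2 where #3 load() → 5 is illegal

5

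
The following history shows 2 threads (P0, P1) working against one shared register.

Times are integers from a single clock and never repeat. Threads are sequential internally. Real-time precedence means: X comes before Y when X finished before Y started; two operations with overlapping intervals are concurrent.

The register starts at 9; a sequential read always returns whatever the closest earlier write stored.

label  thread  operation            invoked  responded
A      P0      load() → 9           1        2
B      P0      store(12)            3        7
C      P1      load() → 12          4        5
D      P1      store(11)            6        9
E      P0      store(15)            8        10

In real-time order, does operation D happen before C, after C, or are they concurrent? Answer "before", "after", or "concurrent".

after

D spans [6,9], C spans [4,5]
resp(C)=5 < inv(D)=6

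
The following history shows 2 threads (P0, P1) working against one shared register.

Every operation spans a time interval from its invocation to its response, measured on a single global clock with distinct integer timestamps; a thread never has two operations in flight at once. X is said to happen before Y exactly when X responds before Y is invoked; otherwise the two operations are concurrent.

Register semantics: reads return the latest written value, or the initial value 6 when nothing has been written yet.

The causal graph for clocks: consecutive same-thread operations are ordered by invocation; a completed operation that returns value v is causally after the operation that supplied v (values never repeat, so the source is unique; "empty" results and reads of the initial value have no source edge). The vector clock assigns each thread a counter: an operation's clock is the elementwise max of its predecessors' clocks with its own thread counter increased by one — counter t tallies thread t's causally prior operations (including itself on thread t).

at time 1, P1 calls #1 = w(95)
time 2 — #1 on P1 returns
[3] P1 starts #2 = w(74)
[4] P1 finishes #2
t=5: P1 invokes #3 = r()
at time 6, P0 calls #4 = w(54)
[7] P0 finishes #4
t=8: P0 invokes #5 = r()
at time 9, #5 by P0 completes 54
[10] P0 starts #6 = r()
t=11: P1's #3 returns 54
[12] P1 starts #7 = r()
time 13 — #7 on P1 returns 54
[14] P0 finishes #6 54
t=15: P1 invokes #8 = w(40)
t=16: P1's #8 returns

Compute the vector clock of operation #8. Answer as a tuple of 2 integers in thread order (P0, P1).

(1, 5)

#1, invoked 1, has no incoming edges; only P1's bump applies → (0, 1)
#4, invoked 6, has no incoming edges; only P0's bump applies → (1, 0)
#2 (invocation 3): componentwise max over VC(#1)=(0, 1), +1 at P1, giving (0, 2)
#5 (invocation 8): componentwise max over VC(#4)=(1, 0), +1 at P0, giving (2, 0)
#6 (invocation 10): componentwise max over VC(#4)=(1, 0), VC(#5)=(2, 0), +1 at P0, giving (3, 0)
#3 (invocation 5): componentwise max over VC(#2)=(0, 2), VC(#4)=(1, 0), +1 at P1, giving (1, 3)
#7 (invocation 12): componentwise max over VC(#3)=(1, 3), VC(#4)=(1, 0), +1 at P1, giving (1, 4)
#8 (invocation 15): componentwise max over VC(#7)=(1, 4), +1 at P1, giving (1, 5)
target: VC(#8) = (1, 5)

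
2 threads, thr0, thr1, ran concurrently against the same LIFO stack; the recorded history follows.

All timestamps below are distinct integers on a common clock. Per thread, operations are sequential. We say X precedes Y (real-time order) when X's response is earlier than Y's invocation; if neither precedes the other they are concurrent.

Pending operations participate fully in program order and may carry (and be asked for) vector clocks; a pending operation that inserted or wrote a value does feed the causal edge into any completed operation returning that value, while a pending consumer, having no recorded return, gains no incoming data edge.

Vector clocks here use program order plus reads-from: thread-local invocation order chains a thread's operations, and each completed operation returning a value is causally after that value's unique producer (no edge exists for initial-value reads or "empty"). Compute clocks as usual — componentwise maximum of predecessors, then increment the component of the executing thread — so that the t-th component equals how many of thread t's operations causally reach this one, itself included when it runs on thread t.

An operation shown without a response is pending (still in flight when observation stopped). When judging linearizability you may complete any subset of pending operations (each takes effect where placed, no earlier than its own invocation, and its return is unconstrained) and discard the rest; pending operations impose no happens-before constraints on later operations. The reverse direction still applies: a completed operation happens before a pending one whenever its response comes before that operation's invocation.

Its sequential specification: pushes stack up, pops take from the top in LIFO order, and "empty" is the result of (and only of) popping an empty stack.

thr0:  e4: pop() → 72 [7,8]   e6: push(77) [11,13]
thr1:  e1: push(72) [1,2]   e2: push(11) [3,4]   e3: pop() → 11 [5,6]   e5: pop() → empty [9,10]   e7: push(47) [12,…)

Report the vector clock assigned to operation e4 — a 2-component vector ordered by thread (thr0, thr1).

(1, 1)

no predecessors for e1 (invoked 1): thr1 increments from zero → (0, 1)
merge at e2 (invoked 3): VC(e1)=(0, 1), own-thread bump on thr1 → (0, 2)
merge at e4 (invoked 7): VC(e1)=(0, 1), own-thread bump on thr0 → (1, 1)
merge at e3 (invoked 5): VC(e2)=(0, 2), own-thread bump on thr1 → (0, 3)
merge at e6 (invoked 11): VC(e4)=(1, 1), own-thread bump on thr0 → (2, 1)
merge at e5 (invoked 9): VC(e3)=(0, 3), own-thread bump on thr1 → (0, 4)
merge at e7 (invoked 12): VC(e5)=(0, 4), own-thread bump on thr1 → (0, 5)
target: VC(e4) = (1, 1)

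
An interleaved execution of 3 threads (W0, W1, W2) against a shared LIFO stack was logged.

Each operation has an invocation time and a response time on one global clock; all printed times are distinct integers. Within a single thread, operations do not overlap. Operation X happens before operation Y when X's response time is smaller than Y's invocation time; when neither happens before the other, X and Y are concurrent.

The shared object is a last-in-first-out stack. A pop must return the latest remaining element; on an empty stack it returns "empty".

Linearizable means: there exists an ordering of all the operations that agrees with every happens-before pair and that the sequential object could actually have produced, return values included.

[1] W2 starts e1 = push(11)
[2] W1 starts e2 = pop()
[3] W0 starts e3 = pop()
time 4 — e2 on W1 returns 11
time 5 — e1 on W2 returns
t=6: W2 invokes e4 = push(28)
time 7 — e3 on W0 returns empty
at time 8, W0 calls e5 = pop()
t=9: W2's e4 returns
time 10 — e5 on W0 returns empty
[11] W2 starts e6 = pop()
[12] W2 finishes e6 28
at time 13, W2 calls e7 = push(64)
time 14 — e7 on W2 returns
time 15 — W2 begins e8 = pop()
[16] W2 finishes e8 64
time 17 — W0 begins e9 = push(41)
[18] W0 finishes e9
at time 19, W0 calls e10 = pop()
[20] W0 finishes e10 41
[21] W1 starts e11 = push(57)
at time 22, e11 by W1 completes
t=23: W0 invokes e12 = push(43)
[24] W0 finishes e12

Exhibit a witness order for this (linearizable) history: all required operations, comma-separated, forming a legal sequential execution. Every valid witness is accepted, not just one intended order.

1. e1 push(11), leaving stack <11>
2. e2 pop() → 11, leaving stack <>
3. e3 pop() → empty, leaving stack <>
4. e5 pop() → empty, leaving stack <>
5. e4 push(28), leaving stack <28>
6. e6 pop() → 28, leaving stack <>
7. e7 push(64), leaving stack <64>
8. e8 pop() → 64, leaving stack <>
9. e9 push(41), leaving stack <41>
10. e10 pop() → 41, leaving stack <>
11. e11 push(57), leaving stack <57>
12. e12 push(43), leaving stack <57,43>

e1, e2, e3, e5, e4, e6, e7, e8, e9, e10, e11, e12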